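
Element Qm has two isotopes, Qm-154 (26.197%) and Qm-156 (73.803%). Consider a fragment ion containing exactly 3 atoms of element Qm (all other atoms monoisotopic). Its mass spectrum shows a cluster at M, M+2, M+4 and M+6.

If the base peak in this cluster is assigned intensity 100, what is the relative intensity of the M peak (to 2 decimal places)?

(0.26197 + 0.73803)^3 gives M 0.0180, M+2 0.1519, M+4 0.4281, M+6 0.4020; the largest is M+4.
P(M+4) = C(3,2) × 0.26197^1 × 0.73803^2 = 3 × 0.26197 × 0.54468828 = 0.428076 (base)
P(M) = C(3,0) × 0.26197^3 × 0.73803^0 = 1 × 0.01797855 × 1.0000 = 0.017979
Relative intensity = 0.017979 / 0.428076 × 100 = 4.20

4.20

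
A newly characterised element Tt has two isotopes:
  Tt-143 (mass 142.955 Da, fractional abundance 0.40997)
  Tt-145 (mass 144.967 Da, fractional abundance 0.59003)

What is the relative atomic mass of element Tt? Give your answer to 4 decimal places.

144.1421 Da

Ar = Σ fᵢ·mᵢ = 0.40997 × 142.955 + 0.59003 × 144.967
= 58.60726 + 85.53488 = 144.14214 Da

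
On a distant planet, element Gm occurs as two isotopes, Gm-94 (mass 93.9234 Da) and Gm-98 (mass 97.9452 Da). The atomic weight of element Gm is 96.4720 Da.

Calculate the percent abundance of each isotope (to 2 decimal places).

Gm-94: 36.63%, Gm-98: 63.37%

With x = fraction of Gm-94 (so Gm-98 is 1 − x):
93.9234·x + 97.9452·(1 − x) = 96.4720
(93.9234 − 97.9452)·x = 96.4720 − 97.9452
x = -1.4732 / -4.0218 = 0.36630 → 36.63% Gm-94, 63.37% Gm-98.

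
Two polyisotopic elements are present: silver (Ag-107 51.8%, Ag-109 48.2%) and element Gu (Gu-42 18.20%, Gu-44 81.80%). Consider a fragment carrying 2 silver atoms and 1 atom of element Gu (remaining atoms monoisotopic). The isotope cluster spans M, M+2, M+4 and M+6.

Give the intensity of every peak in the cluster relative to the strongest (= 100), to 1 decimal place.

Silver pattern (n=2): 0.268324 : 0.499352 : 0.232324
Element Gu pattern (n=1): 0.1820 : 0.8180
Convolve the two distributions (both contribute in 2-u steps):
  M: 0.268324×0.1820 = 0.048835
  M+2: 0.268324×0.8180 + 0.499352×0.1820 = 0.310371
  M+4: 0.499352×0.8180 + 0.232324×0.1820 = 0.450753
  M+6: 0.232324×0.8180 = 0.190041
Scale to base peak (0.450753) = 100: 10.8 : 68.9 : 100.0 : 42.2

10.8 : 68.9 : 100.0 : 42.2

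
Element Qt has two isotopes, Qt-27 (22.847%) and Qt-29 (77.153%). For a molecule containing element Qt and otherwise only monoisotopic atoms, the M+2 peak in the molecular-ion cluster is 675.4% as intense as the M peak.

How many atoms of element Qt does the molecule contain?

The M+2/M ratio from n Qt atoms is n · q/p = n · 0.77153/0.22847.
n = 6.754 × 0.22847/0.77153 = 2.00 ≈ 2

2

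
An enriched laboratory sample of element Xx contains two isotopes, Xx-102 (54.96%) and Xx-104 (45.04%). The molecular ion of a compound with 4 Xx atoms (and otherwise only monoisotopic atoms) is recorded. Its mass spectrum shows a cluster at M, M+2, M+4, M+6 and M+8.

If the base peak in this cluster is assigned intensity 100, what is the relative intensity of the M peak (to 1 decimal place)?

24.8

(0.5496 + 0.4504)^4 gives M 0.0912, M+2 0.2991, M+4 0.3677, M+6 0.2009, M+8 0.0412; the largest is M+4.
P(M+4) = C(4,2) × 0.5496^2 × 0.4504^2 = 6 × 0.30206016 × 0.20286016 = 0.367656 (base)
P(M) = C(4,0) × 0.5496^4 × 0.4504^0 = 1 × 0.09124034 × 1.0000 = 0.091240
Relative intensity = 0.091240 / 0.367656 × 100 = 24.8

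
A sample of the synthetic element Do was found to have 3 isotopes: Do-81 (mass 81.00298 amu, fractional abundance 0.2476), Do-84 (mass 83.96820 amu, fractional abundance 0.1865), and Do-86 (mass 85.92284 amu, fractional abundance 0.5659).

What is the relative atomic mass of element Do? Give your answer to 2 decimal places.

84.34 amu

The abundance-weighted mean is 0.2476 × 81.00298 + 0.1865 × 83.96820 + 0.5659 × 85.92284
= 20.056338 + 15.660069 + 48.623735 = 84.340142 amu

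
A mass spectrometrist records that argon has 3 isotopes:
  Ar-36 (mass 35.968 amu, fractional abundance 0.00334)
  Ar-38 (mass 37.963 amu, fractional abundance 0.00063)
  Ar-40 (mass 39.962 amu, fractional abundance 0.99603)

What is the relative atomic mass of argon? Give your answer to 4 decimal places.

The abundance-weighted mean is 0.00334 × 35.968 + 0.00063 × 37.963 + 0.99603 × 39.962
= 0.12013 + 0.02392 + 39.80335 = 39.94740 amu

39.9474 amu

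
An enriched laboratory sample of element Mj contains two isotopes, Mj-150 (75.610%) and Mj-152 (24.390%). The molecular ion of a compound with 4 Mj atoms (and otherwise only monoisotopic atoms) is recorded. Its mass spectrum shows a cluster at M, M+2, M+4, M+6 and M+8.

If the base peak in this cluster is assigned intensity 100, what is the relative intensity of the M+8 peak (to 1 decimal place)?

Term probabilities: M 0.3268, M+2 0.4217, M+4 0.2040, M+6 0.0439, M+8 0.0035. Base peak = M+2.
P(M+2) = C(4,1) × 0.75610^3 × 0.24390^1 = 4 × 0.4322527 × 0.2439 = 0.421706 (base)
P(M+8) = C(4,4) × 0.75610^0 × 0.24390^4 = 1 × 1.0000 × 0.00353873 = 0.003539
Relative intensity = 0.003539 / 0.421706 × 100 = 0.8

0.8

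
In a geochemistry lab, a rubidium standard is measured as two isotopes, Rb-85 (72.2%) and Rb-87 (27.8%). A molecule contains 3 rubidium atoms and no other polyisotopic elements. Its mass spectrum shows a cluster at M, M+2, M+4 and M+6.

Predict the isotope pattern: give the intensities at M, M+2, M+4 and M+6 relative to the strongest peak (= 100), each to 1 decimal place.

Expanding (0.722 + 0.278)^3:
P(M) = 0.722^3 = 0.376367
P(M+2) = 3 × 0.722^2 × 0.278^1 = 0.434751
P(M+4) = 3 × 0.722^1 × 0.278^2 = 0.167397
P(M+6) = 0.278^3 = 0.021485
The M+2 peak is largest (0.434751); scaling to 100 gives 86.6 : 100.0 : 38.5 : 4.9.

86.6 : 100.0 : 38.5 : 4.9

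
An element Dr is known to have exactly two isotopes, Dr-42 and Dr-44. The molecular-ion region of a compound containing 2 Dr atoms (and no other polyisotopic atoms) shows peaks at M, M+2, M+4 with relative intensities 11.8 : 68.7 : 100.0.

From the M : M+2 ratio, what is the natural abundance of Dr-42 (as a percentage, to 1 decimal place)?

25.6%

If p is the fraction of Dr that is Dr-42, then I(M+2)/I(M) = [C(2,1)·p^1·(1−p)] / p^2 = 2·(1−p)/p = 68.7/11.8 = 5.8220
(1−p)/p = 5.8220/2 = 2.9110  ⇒  p = 1/(1 + 2.9110) = 0.2557
Dr-42: 25.6%, Dr-44: 74.4%.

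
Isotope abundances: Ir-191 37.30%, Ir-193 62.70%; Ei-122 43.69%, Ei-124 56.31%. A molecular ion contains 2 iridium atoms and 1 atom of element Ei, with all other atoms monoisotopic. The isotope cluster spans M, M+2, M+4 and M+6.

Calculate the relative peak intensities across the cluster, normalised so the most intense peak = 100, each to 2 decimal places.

Iridium pattern (n=2): 0.139129 : 0.467742 : 0.393129
Element Ei pattern (n=1): 0.4369 : 0.5631
Convolve the two distributions (both contribute in 2-u steps):
  M: 0.139129×0.4369 = 0.060785
  M+2: 0.139129×0.5631 + 0.467742×0.4369 = 0.282700
  M+4: 0.467742×0.5631 + 0.393129×0.4369 = 0.435144
  M+6: 0.393129×0.5631 = 0.221371
Scale to base peak (0.435144) = 100: 13.97 : 64.97 : 100.00 : 50.87

13.97 : 64.97 : 100.00 : 50.87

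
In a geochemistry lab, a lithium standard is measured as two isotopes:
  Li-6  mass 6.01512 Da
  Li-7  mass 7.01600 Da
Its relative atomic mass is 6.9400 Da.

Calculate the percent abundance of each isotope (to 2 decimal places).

Let x be the fractional abundance of Li-6; then Li-7 has abundance 1 − x.
6.01512·x + 7.01600·(1 − x) = 6.9400
(6.01512 − 7.01600)·x = 6.9400 − 7.01600
x = -0.07600 / -1.00088 = 0.07593 → 7.59% Li-6, 92.41% Li-7.

Li-6: 7.59%, Li-7: 92.41%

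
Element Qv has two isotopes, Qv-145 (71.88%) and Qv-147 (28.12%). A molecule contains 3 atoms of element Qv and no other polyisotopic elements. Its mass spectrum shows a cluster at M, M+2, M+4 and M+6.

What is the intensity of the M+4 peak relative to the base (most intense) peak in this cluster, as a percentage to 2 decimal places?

Binomial terms of (0.7188 + 0.2812)^3: M 0.3714, M+2 0.4359, M+4 0.1705, M+6 0.0222 → M+2 is the base peak.
P(M+2) = C(3,1) × 0.7188^2 × 0.2812^1 = 3 × 0.51667344 × 0.2812 = 0.435866 (base)
P(M+4) = C(3,2) × 0.7188^1 × 0.2812^2 = 3 × 0.7188 × 0.07907344 = 0.170514
Relative intensity = 0.170514 / 0.435866 × 100 = 39.12

39.12%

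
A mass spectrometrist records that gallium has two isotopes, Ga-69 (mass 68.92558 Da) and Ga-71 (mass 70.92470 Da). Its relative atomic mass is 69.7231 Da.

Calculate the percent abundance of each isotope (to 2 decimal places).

Let x be the fractional abundance of Ga-69; then Ga-71 has abundance 1 − x.
68.92558·x + 70.92470·(1 − x) = 69.7231
(68.92558 − 70.92470)·x = 69.7231 − 70.92470
x = -1.20160 / -1.99912 = 0.60106 → 60.11% Ga-69, 39.89% Ga-71.

Ga-69: 60.11%, Ga-71: 39.89%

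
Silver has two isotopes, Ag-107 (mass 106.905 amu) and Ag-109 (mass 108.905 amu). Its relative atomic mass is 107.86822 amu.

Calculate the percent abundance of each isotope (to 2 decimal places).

With x = fraction of Ag-107 (so Ag-109 is 1 − x):
106.905·x + 108.905·(1 − x) = 107.86822
(106.905 − 108.905)·x = 107.86822 − 108.905
x = -1.03678 / -2.000 = 0.51839 → 51.84% Ag-107, 48.16% Ag-109.

Ag-107: 51.84%, Ag-109: 48.16%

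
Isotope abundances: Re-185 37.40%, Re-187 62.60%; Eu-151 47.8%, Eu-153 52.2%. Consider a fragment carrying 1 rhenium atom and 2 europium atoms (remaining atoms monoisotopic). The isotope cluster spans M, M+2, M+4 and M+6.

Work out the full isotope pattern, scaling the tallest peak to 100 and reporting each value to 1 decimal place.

Rhenium pattern (n=1): 0.3740 : 0.6260
Europium pattern (n=2): 0.228484 : 0.499032 : 0.272484
Convolve the two distributions (both contribute in 2-u steps):
  M: 0.3740×0.228484 = 0.085453
  M+2: 0.3740×0.499032 + 0.6260×0.228484 = 0.329669
  M+4: 0.3740×0.272484 + 0.6260×0.499032 = 0.414303
  M+6: 0.6260×0.272484 = 0.170575
Scale to base peak (0.414303) = 100: 20.6 : 79.6 : 100.0 : 41.2

20.6 : 79.6 : 100.0 : 41.2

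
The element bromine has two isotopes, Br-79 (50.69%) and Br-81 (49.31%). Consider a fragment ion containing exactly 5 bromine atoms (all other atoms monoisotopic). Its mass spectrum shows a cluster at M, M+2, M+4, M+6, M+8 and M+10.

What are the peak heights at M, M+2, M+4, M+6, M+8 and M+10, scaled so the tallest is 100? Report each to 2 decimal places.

Expanding (0.5069 + 0.4931)^5:
P(M) = 0.5069^5 = 0.033467
P(M+2) = 5 × 0.5069^4 × 0.4931^1 = 0.162777
P(M+4) = 10 × 0.5069^3 × 0.4931^2 = 0.316692
P(M+6) = 10 × 0.5069^2 × 0.4931^3 = 0.308070
P(M+8) = 5 × 0.5069^1 × 0.4931^4 = 0.149842
P(M+10) = 0.4931^5 = 0.029152
The M+4 peak is largest (0.316692); scaling to 100 gives 10.57 : 51.40 : 100.00 : 97.28 : 47.31 : 9.21.

10.57 : 51.40 : 100.00 : 97.28 : 47.31 : 9.21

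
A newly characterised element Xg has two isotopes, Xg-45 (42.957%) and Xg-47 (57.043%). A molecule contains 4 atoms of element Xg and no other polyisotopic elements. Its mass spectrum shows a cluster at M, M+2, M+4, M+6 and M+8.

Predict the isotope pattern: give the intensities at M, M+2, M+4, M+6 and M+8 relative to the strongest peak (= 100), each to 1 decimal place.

Each Xg atom is independently Xg-45 (p = 0.42957) or Xg-47 (q = 0.57043); the cluster is the binomial expansion (p + q)^4.
P(M) = 0.42957^4 = 0.034051
P(M+2) = 4 × 0.42957^3 × 0.57043^1 = 0.180869
P(M+4) = 6 × 0.42957^2 × 0.57043^2 = 0.360266
P(M+6) = 4 × 0.42957^1 × 0.57043^3 = 0.318934
P(M+8) = 0.57043^4 = 0.105879
The M+4 peak is largest (0.360266); scaling to 100 gives 9.5 : 50.2 : 100.0 : 88.5 : 29.4.

9.5 : 50.2 : 100.0 : 88.5 : 29.4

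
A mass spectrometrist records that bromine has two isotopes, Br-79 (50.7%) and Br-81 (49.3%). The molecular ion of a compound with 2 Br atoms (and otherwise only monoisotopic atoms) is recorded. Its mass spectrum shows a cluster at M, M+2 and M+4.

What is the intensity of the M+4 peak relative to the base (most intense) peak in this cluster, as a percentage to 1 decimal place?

48.6%

Term probabilities: M 0.2570, M+2 0.4999, M+4 0.2430. Base peak = M+2.
P(M+2) = C(2,1) × 0.507^1 × 0.493^1 = 2 × 0.5070 × 0.4930 = 0.499902 (base)
P(M+4) = C(2,2) × 0.507^0 × 0.493^2 = 1 × 1.0000 × 0.243049 = 0.243049
Relative intensity = 0.243049 / 0.499902 × 100 = 48.6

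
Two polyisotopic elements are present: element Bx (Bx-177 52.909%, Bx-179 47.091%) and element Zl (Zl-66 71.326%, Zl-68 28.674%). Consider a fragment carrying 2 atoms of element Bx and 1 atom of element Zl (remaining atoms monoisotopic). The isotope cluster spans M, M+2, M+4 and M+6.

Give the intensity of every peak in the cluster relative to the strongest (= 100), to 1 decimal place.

45.8 : 100.0 : 69.1 : 14.6

Element Bx pattern (n=2): 0.27993623 : 0.49830754 : 0.22175623
Element Zl pattern (n=1): 0.71326 : 0.28674
Convolve the two distributions (both contribute in 2-u steps):
  M: 0.27993623×0.71326 = 0.199667
  M+2: 0.27993623×0.28674 + 0.49830754×0.71326 = 0.435692
  M+4: 0.49830754×0.28674 + 0.22175623×0.71326 = 0.301055
  M+6: 0.22175623×0.28674 = 0.063586
Scale to base peak (0.435692) = 100: 45.8 : 100.0 : 69.1 : 14.6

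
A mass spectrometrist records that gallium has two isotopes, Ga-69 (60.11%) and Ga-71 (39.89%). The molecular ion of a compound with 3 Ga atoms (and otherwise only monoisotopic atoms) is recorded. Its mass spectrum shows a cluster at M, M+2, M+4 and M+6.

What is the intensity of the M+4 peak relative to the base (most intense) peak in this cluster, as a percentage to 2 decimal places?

Term probabilities: M 0.2172, M+2 0.4324, M+4 0.2869, M+6 0.0635. Base peak = M+2.
P(M+2) = C(3,1) × 0.6011^2 × 0.3989^1 = 3 × 0.36132121 × 0.3989 = 0.432393 (base)
P(M+4) = C(3,2) × 0.6011^1 × 0.3989^2 = 3 × 0.6011 × 0.15912121 = 0.286943
Relative intensity = 0.286943 / 0.432393 × 100 = 66.36

66.36%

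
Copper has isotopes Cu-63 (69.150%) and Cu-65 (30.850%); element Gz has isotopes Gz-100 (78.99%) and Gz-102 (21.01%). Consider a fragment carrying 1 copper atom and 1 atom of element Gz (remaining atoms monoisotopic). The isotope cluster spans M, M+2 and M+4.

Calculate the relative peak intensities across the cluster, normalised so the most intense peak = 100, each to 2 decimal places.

100.00 : 71.21 : 11.87

Copper pattern (n=1): 0.6915 : 0.3085
Element Gz pattern (n=1): 0.7899 : 0.2101
Convolve the two distributions (both contribute in 2-u steps):
  M: 0.6915×0.7899 = 0.546216
  M+2: 0.6915×0.2101 + 0.3085×0.7899 = 0.388968
  M+4: 0.3085×0.2101 = 0.064816
Scale to base peak (0.546216) = 100: 100.00 : 71.21 : 11.87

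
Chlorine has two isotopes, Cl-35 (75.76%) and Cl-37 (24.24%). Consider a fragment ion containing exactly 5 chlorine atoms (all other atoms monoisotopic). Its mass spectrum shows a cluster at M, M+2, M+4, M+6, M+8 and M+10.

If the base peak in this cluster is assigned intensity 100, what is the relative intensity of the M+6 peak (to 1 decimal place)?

20.5

Binomial terms of (0.7576 + 0.2424)^5: M 0.2496, M+2 0.3993, M+4 0.2555, M+6 0.0817, M+8 0.0131, M+10 0.0008 → M+2 is the base peak.
P(M+2) = C(5,1) × 0.7576^4 × 0.2424^1 = 5 × 0.32942751 × 0.2424 = 0.399266 (base)
P(M+6) = C(5,3) × 0.7576^2 × 0.2424^3 = 10 × 0.57395776 × 0.01424288 = 0.081748
Relative intensity = 0.081748 / 0.399266 × 100 = 20.5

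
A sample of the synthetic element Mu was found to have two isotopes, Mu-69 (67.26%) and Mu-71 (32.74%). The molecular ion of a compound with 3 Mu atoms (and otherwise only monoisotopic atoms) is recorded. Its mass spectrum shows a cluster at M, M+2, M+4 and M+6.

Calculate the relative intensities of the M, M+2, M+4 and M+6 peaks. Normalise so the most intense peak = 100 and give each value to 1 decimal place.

The 3 Mu atoms are independent, so intensities follow the terms of (0.6726 + 0.3274)^3.
P(M) = 0.6726^3 = 0.304278
P(M+2) = 3 × 0.6726^2 × 0.3274^1 = 0.444338
P(M+4) = 3 × 0.6726^1 × 0.3274^2 = 0.216290
P(M+6) = 0.3274^3 = 0.035094
The M+2 peak is largest (0.444338); scaling to 100 gives 68.5 : 100.0 : 48.7 : 7.9.

68.5 : 100.0 : 48.7 : 7.9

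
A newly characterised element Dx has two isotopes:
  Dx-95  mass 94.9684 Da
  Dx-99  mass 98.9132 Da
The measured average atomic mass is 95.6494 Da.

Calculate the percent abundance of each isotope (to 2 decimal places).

Writing the weighted mean with unknown fraction x of Dx-95:
94.9684·x + 98.9132·(1 − x) = 95.6494
(94.9684 − 98.9132)·x = 95.6494 − 98.9132
x = -3.2638 / -3.9448 = 0.82737 → 82.74% Dx-95, 17.26% Dx-99.

Dx-95: 82.74%, Dx-99: 17.26%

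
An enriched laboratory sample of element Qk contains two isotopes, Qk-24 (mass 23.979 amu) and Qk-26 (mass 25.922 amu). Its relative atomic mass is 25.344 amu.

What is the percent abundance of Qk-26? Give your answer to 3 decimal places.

70.252%

Writing the weighted mean with unknown fraction x of Qk-24:
23.979·x + 25.922·(1 − x) = 25.344
(23.979 − 25.922)·x = 25.344 − 25.922
x = -0.578 / -1.943 = 0.29748 → 29.748% Qk-24, 70.252% Qk-26.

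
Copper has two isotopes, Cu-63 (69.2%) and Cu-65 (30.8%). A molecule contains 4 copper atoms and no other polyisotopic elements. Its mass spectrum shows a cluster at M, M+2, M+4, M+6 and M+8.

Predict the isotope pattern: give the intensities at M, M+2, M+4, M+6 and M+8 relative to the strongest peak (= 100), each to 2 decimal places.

56.17 : 100.00 : 66.76 : 19.81 : 2.20

Expanding (0.692 + 0.308)^4:
P(M) = 0.692^4 = 0.229311
P(M+2) = 4 × 0.692^3 × 0.308^1 = 0.408253
P(M+4) = 6 × 0.692^2 × 0.308^2 = 0.272562
P(M+6) = 4 × 0.692^1 × 0.308^3 = 0.080876
P(M+8) = 0.308^4 = 0.008999
The M+2 peak is largest (0.408253); scaling to 100 gives 56.17 : 100.00 : 66.76 : 19.81 : 2.20.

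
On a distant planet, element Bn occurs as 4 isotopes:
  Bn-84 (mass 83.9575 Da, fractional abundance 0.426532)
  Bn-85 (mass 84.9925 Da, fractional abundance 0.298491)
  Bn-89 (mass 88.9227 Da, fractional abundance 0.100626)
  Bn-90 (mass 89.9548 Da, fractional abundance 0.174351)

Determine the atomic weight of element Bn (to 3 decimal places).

85.812 Da

Average mass = Σ (abundance × isotope mass) = 0.426532 × 83.9575 + 0.298491 × 84.9925 + 0.100626 × 88.9227 + 0.174351 × 89.9548
= 35.81056 + 25.36950 + 8.94794 + 15.68371 = 85.81171 Da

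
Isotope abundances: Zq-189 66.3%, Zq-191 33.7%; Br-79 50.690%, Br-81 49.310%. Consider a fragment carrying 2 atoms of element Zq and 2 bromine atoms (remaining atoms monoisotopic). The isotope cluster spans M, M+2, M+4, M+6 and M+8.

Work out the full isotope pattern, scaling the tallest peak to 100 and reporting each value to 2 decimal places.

31.42 : 93.08 : 100.00 : 46.02 : 7.68

Element Zq pattern (n=2): 0.439569 : 0.446862 : 0.113569
Bromine pattern (n=2): 0.25694761 : 0.49990478 : 0.24314761
Convolve the two distributions (both contribute in 2-u steps):
  M: 0.439569×0.25694761 = 0.112946
  M+2: 0.439569×0.49990478 + 0.446862×0.25694761 = 0.334563
  M+4: 0.439569×0.24314761 + 0.446862×0.49990478 + 0.113569×0.25694761 = 0.359450
  M+6: 0.446862×0.24314761 + 0.113569×0.49990478 = 0.165427
  M+8: 0.113569×0.24314761 = 0.027614
Scale to base peak (0.359450) = 100: 31.42 : 93.08 : 100.00 : 46.02 : 7.68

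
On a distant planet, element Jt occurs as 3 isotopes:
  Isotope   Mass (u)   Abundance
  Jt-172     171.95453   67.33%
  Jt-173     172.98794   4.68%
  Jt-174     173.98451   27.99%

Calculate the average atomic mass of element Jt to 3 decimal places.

172.571 u

Ar = Σ fᵢ·mᵢ = 0.6733 × 171.95453 + 0.0468 × 172.98794 + 0.2799 × 173.98451
= 115.776985 + 8.095836 + 48.698264 = 172.571085 u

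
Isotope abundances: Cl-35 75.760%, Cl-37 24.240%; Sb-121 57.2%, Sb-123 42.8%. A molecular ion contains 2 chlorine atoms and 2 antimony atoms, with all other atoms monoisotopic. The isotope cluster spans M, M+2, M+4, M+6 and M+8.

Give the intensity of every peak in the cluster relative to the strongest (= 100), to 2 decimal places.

46.81 : 100.00 : 75.82 : 23.94 : 2.68

Chlorine pattern (n=2): 0.57395776 : 0.36728448 : 0.05875776
Antimony pattern (n=2): 0.327184 : 0.489632 : 0.183184
Convolve the two distributions (both contribute in 2-u steps):
  M: 0.57395776×0.327184 = 0.187790
  M+2: 0.57395776×0.489632 + 0.36728448×0.327184 = 0.401198
  M+4: 0.57395776×0.183184 + 0.36728448×0.489632 + 0.05875776×0.327184 = 0.304199
  M+6: 0.36728448×0.183184 + 0.05875776×0.489632 = 0.096050
  M+8: 0.05875776×0.183184 = 0.010763
Scale to base peak (0.401198) = 100: 46.81 : 100.00 : 75.82 : 23.94 : 2.68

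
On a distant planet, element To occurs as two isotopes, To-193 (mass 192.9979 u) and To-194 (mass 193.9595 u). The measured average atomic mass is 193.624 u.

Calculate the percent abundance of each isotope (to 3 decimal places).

Writing the weighted mean with unknown fraction x of To-193:
192.9979·x + 193.9595·(1 − x) = 193.624
(192.9979 − 193.9595)·x = 193.624 − 193.9595
x = -0.3355 / -0.9616 = 0.34890 → 34.890% To-193, 65.110% To-194.

To-193: 34.890%, To-194: 65.110%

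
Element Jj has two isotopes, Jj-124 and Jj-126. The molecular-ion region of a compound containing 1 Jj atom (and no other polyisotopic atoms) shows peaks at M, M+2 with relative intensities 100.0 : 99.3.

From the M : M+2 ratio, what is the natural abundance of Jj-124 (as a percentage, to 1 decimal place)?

50.2%

If p is the fraction of Jj that is Jj-124, then I(M+2)/I(M) = [C(1,1)·p^0·(1−p)] / p^1 = 1·(1−p)/p = 99.3/100.0 = 0.9930
(1−p)/p = 0.9930/1 = 0.9930  ⇒  p = 1/(1 + 0.9930) = 0.5018
Jj-124: 50.2%, Jj-126: 49.8%.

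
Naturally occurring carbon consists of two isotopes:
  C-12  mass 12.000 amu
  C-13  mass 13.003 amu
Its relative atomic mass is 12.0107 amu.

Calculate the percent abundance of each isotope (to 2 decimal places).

C-12: 98.93%, C-13: 1.07%

Let x be the fractional abundance of C-12; then C-13 has abundance 1 − x.
12.000·x + 13.003·(1 − x) = 12.0107
(12.000 − 13.003)·x = 12.0107 − 13.003
x = -0.9923 / -1.003 = 0.98933 → 98.93% C-12, 1.07% C-13.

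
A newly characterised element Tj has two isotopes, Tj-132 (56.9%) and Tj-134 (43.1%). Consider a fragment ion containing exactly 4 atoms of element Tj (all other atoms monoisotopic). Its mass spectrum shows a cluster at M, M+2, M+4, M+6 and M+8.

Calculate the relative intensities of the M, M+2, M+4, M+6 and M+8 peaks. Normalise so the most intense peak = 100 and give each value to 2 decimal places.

Each Tj atom is independently Tj-132 (p = 0.569) or Tj-134 (q = 0.431); the cluster is the binomial expansion (p + q)^4.
P(M) = 0.569^4 = 0.104821
P(M+2) = 4 × 0.569^3 × 0.431^1 = 0.317595
P(M+4) = 6 × 0.569^2 × 0.431^2 = 0.360853
P(M+6) = 4 × 0.569^1 × 0.431^3 = 0.182223
P(M+8) = 0.431^4 = 0.034507
The M+4 peak is largest (0.360853); scaling to 100 gives 29.05 : 88.01 : 100.00 : 50.50 : 9.56.

29.05 : 88.01 : 100.00 : 50.50 : 9.56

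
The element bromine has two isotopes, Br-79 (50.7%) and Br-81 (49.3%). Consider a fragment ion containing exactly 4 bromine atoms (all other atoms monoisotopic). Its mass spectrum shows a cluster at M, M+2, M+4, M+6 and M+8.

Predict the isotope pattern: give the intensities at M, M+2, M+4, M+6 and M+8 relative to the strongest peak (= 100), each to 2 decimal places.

Expanding (0.507 + 0.493)^4:
P(M) = 0.507^4 = 0.066074
P(M+2) = 4 × 0.507^3 × 0.493^1 = 0.256999
P(M+4) = 6 × 0.507^2 × 0.493^2 = 0.374853
P(M+6) = 4 × 0.507^1 × 0.493^3 = 0.243001
P(M+8) = 0.493^4 = 0.059073
The M+4 peak is largest (0.374853); scaling to 100 gives 17.63 : 68.56 : 100.00 : 64.83 : 15.76.

17.63 : 68.56 : 100.00 : 64.83 : 15.76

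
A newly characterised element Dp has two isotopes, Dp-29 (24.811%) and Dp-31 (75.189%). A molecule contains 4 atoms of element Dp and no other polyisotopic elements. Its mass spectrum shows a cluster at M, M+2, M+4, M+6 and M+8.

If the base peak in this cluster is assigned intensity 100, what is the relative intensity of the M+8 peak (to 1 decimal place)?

Binomial terms of (0.24811 + 0.75189)^4: M 0.0038, M+2 0.0459, M+4 0.2088, M+6 0.4219, M+8 0.3196 → M+6 is the base peak.
P(M+6) = C(4,3) × 0.24811^1 × 0.75189^3 = 4 × 0.24811 × 0.42507242 = 0.421859 (base)
P(M+8) = C(4,4) × 0.24811^0 × 0.75189^4 = 1 × 1.0000 × 0.3196077 = 0.319608
Relative intensity = 0.319608 / 0.421859 × 100 = 75.8

75.8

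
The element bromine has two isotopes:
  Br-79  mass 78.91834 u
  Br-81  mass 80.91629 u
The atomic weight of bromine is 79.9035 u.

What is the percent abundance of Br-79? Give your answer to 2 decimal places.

With x = fraction of Br-79 (so Br-81 is 1 − x):
78.91834·x + 80.91629·(1 − x) = 79.9035
(78.91834 − 80.91629)·x = 79.9035 − 80.91629
x = -1.01279 / -1.99795 = 0.50691 → 50.69% Br-79, 49.31% Br-81.

50.69%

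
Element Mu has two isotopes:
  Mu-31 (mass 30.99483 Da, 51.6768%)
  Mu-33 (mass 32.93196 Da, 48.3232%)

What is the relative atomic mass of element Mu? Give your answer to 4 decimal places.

31.9309 Da

Ar = Σ fᵢ·mᵢ = 0.516768 × 30.99483 + 0.483232 × 32.93196
= 16.017136 + 15.913777 = 31.930913 Da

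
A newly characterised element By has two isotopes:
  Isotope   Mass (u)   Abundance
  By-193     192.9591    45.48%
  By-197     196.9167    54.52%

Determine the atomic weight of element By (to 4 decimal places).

The abundance-weighted mean is 0.4548 × 192.9591 + 0.5452 × 196.9167
= 87.75780 + 107.35898 = 195.11678 u

195.1168 u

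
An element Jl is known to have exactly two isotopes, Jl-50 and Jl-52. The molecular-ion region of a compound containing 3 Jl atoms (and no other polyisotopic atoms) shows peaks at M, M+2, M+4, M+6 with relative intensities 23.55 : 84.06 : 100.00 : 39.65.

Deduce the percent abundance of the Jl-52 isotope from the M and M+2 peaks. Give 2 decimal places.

Let p = fractional abundance of Jl-50. I(M+2)/I(M) = [C(3,1)·p^2·(1−p)] / p^3 = 3·(1−p)/p = 84.06/23.55 = 3.5694
(1−p)/p = 3.5694/3 = 1.1898  ⇒  p = 1/(1 + 1.1898) = 0.4567
Jl-50: 45.67%, Jl-52: 54.33%.

54.33%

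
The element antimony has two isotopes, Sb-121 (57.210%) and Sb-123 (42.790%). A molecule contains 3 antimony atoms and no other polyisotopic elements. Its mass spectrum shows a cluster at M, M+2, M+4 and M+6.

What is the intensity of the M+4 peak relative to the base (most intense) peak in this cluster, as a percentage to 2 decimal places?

74.79%

Binomial terms of (0.57210 + 0.42790)^3: M 0.1872, M+2 0.4202, M+4 0.3143, M+6 0.0783 → M+2 is the base peak.
P(M+2) = C(3,1) × 0.57210^2 × 0.42790^1 = 3 × 0.32729841 × 0.4279 = 0.420153 (base)
P(M+4) = C(3,2) × 0.57210^1 × 0.42790^2 = 3 × 0.5721 × 0.18309841 = 0.314252
Relative intensity = 0.314252 / 0.420153 × 100 = 74.79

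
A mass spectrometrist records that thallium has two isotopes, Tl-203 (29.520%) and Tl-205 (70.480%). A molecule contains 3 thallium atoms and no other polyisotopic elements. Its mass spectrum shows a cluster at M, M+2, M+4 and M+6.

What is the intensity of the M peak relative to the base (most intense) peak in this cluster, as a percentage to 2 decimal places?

5.85%

Term probabilities: M 0.0257, M+2 0.1843, M+4 0.4399, M+6 0.3501. Base peak = M+4.
P(M+4) = C(3,2) × 0.29520^1 × 0.70480^2 = 3 × 0.2952 × 0.49674304 = 0.439916 (base)
P(M) = C(3,0) × 0.29520^3 × 0.70480^0 = 1 × 0.02572463 × 1.0000 = 0.025725
Relative intensity = 0.025725 / 0.439916 × 100 = 5.85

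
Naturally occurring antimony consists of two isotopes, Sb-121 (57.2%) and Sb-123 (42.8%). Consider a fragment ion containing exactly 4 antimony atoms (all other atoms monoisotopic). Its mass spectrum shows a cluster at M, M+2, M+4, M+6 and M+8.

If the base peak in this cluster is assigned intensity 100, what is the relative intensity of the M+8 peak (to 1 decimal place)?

Binomial terms of (0.572 + 0.428)^4: M 0.1070, M+2 0.3204, M+4 0.3596, M+6 0.1794, M+8 0.0336 → M+4 is the base peak.
P(M+4) = C(4,2) × 0.572^2 × 0.428^2 = 6 × 0.327184 × 0.183184 = 0.359609 (base)
P(M+8) = C(4,4) × 0.572^0 × 0.428^4 = 1 × 1.0000 × 0.03355638 = 0.033556
Relative intensity = 0.033556 / 0.359609 × 100 = 9.3

9.3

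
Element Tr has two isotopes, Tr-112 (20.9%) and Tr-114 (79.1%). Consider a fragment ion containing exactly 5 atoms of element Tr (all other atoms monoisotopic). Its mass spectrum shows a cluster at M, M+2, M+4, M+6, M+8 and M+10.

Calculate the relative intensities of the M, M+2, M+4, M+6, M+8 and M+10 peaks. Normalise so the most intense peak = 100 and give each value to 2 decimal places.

0.10 : 1.84 : 13.96 : 52.84 : 100.00 : 75.69

The 5 Tr atoms are independent, so intensities follow the terms of (0.209 + 0.791)^5.
P(M) = 0.209^5 = 0.000399
P(M+2) = 5 × 0.209^4 × 0.791^1 = 0.007546
P(M+4) = 10 × 0.209^3 × 0.791^2 = 0.057120
P(M+6) = 10 × 0.209^2 × 0.791^3 = 0.216183
P(M+8) = 5 × 0.209^1 × 0.791^4 = 0.409093
P(M+10) = 0.791^5 = 0.309658
The M+8 peak is largest (0.409093); scaling to 100 gives 0.10 : 1.84 : 13.96 : 52.84 : 100.00 : 75.69.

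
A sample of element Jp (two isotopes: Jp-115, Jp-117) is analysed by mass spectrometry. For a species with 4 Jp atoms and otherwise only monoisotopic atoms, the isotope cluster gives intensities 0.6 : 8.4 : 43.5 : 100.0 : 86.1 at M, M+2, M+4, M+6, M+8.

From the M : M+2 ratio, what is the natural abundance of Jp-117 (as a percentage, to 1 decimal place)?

Let p = fractional abundance of Jp-115. I(M+2)/I(M) = [C(4,1)·p^3·(1−p)] / p^4 = 4·(1−p)/p = 8.4/0.6 = 14.0000
(1−p)/p = 14.0000/4 = 3.5000  ⇒  p = 1/(1 + 3.5000) = 0.2222
Jp-115: 22.2%, Jp-117: 77.8%.

77.8%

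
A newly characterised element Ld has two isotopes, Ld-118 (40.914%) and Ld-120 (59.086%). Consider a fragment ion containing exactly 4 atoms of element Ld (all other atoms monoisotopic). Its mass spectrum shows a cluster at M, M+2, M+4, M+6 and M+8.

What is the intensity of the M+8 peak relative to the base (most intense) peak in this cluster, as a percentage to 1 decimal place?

34.8%

(0.40914 + 0.59086)^4 gives M 0.0280, M+2 0.1619, M+4 0.3506, M+6 0.3376, M+8 0.1219; the largest is M+4.
P(M+4) = C(4,2) × 0.40914^2 × 0.59086^2 = 6 × 0.16739554 × 0.34911554 = 0.350642 (base)
P(M+8) = C(4,4) × 0.40914^0 × 0.59086^4 = 1 × 1.0000 × 0.12188166 = 0.121882
Relative intensity = 0.121882 / 0.350642 × 100 = 34.8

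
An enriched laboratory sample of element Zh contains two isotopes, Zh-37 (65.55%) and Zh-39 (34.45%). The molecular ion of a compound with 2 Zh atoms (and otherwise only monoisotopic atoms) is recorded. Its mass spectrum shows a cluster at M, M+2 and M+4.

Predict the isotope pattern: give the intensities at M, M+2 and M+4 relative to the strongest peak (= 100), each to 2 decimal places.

Expanding (0.6555 + 0.3445)^2:
P(M) = 0.6555^2 = 0.429680
P(M+2) = 2 × 0.6555^1 × 0.3445^1 = 0.451640
P(M+4) = 0.3445^2 = 0.118680
The M+2 peak is largest (0.451640); scaling to 100 gives 95.14 : 100.00 : 26.28.

95.14 : 100.00 : 26.28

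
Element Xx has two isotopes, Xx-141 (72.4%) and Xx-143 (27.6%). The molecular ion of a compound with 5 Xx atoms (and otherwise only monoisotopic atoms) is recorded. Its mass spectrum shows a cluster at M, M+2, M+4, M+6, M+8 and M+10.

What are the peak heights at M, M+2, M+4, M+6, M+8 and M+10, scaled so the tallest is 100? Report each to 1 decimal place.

52.5 : 100.0 : 76.2 : 29.1 : 5.5 : 0.4

Expanding (0.724 + 0.276)^5:
P(M) = 0.724^5 = 0.198927
P(M+2) = 5 × 0.724^4 × 0.276^1 = 0.379169
P(M+4) = 10 × 0.724^3 × 0.276^2 = 0.289091
P(M+6) = 10 × 0.724^2 × 0.276^3 = 0.110206
P(M+8) = 5 × 0.724^1 × 0.276^4 = 0.021006
P(M+10) = 0.276^5 = 0.001602
The M+2 peak is largest (0.379169); scaling to 100 gives 52.5 : 100.0 : 76.2 : 29.1 : 5.5 : 0.4.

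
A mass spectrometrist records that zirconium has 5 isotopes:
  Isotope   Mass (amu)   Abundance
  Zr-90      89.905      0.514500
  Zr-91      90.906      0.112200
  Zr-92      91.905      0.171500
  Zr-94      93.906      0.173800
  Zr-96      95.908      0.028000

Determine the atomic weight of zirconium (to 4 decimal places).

91.2238 amu

Average mass = Σ (abundance × isotope mass) = 0.514500 × 89.905 + 0.112200 × 90.906 + 0.171500 × 91.905 + 0.173800 × 93.906 + 0.028000 × 95.908
= 46.25612 + 10.19965 + 15.76171 + 16.32086 + 2.68542 = 91.22376 amu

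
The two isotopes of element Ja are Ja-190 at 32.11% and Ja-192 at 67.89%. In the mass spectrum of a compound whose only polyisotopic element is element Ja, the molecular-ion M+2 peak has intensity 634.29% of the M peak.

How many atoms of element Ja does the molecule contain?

3

For n independent Ja atoms, I(M+2)/I(M) = n · (abundance Ja-192) / (abundance Ja-190) = n · 0.6789/0.3211.
n = 6.3429 × 0.3211/0.6789 = 3.00 ≈ 3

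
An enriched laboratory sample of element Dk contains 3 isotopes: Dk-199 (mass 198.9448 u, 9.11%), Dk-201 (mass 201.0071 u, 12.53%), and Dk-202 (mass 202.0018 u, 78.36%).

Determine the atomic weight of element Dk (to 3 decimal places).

Average mass = Σ (abundance × isotope mass) = 0.0911 × 198.9448 + 0.1253 × 201.0071 + 0.7836 × 202.0018
= 18.12387 + 25.18619 + 158.28861 = 201.59867 u

201.599 u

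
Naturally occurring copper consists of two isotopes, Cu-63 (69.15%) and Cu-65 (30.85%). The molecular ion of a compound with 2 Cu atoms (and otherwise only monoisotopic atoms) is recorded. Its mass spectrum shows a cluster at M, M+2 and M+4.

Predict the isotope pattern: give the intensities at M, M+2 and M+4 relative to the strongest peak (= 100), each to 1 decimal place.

Each Cu atom is independently Cu-63 (p = 0.6915) or Cu-65 (q = 0.3085); the cluster is the binomial expansion (p + q)^2.
P(M) = 0.6915^2 = 0.478172
P(M+2) = 2 × 0.6915^1 × 0.3085^1 = 0.426656
P(M+4) = 0.3085^2 = 0.095172
The M peak is largest (0.478172); scaling to 100 gives 100.0 : 89.2 : 19.9.

100.0 : 89.2 : 19.9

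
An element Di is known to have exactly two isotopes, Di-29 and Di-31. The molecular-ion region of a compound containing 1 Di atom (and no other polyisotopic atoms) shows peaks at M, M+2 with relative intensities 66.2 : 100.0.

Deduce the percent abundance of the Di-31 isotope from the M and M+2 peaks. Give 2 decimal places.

If p is the fraction of Di that is Di-29, then I(M+2)/I(M) = [C(1,1)·p^0·(1−p)] / p^1 = 1·(1−p)/p = 100.0/66.2 = 1.5106
(1−p)/p = 1.5106/1 = 1.5106  ⇒  p = 1/(1 + 1.5106) = 0.3983
Di-29: 39.83%, Di-31: 60.17%.

60.17%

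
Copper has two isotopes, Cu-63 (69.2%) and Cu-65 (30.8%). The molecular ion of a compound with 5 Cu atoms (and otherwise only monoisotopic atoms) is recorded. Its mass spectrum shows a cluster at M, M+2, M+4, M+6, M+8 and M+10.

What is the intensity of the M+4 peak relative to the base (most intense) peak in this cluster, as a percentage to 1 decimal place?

89.0%

Term probabilities: M 0.1587, M+2 0.3531, M+4 0.3144, M+6 0.1399, M+8 0.0311, M+10 0.0028. Base peak = M+2.
P(M+2) = C(5,1) × 0.692^4 × 0.308^1 = 5 × 0.22931073 × 0.3080 = 0.353139 (base)
P(M+4) = C(5,2) × 0.692^3 × 0.308^2 = 10 × 0.33137389 × 0.094864 = 0.314355
Relative intensity = 0.314355 / 0.353139 × 100 = 89.0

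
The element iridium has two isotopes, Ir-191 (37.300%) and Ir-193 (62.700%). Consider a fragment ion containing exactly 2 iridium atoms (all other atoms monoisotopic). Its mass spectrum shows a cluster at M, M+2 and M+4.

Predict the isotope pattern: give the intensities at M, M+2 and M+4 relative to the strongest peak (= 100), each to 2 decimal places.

Each Ir atom is independently Ir-191 (p = 0.37300) or Ir-193 (q = 0.62700); the cluster is the binomial expansion (p + q)^2.
P(M) = 0.37300^2 = 0.139129
P(M+2) = 2 × 0.37300^1 × 0.62700^1 = 0.467742
P(M+4) = 0.62700^2 = 0.393129
The M+2 peak is largest (0.467742); scaling to 100 gives 29.74 : 100.00 : 84.05.

29.74 : 100.00 : 84.05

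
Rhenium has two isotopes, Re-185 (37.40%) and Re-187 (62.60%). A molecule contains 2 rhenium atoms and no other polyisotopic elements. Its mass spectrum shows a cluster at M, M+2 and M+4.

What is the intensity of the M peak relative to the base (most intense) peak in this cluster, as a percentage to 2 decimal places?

Term probabilities: M 0.1399, M+2 0.4682, M+4 0.3919. Base peak = M+2.
P(M+2) = C(2,1) × 0.3740^1 × 0.6260^1 = 2 × 0.3740 × 0.6260 = 0.468248 (base)
P(M) = C(2,0) × 0.3740^2 × 0.6260^0 = 1 × 0.139876 × 1.0000 = 0.139876
Relative intensity = 0.139876 / 0.468248 × 100 = 29.87

29.87%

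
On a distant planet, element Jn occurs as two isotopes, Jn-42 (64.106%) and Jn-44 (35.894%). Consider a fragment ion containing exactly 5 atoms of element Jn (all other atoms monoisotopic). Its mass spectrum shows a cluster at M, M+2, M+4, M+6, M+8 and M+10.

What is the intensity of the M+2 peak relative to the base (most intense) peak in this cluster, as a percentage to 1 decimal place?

89.3%

Term probabilities: M 0.1083, M+2 0.3031, M+4 0.3394, M+6 0.1900, M+8 0.0532, M+10 0.0060. Base peak = M+4.
P(M+4) = C(5,2) × 0.64106^3 × 0.35894^2 = 10 × 0.26344869 × 0.12883792 = 0.339422 (base)
P(M+2) = C(5,1) × 0.64106^4 × 0.35894^1 = 5 × 0.16888641 × 0.35894 = 0.303100
Relative intensity = 0.303100 / 0.339422 × 100 = 89.3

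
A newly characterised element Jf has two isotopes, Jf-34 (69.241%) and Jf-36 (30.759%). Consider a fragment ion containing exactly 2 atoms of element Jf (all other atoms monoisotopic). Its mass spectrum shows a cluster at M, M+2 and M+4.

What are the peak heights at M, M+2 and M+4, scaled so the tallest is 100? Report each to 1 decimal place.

100.0 : 88.8 : 19.7

Expanding (0.69241 + 0.30759)^2:
P(M) = 0.69241^2 = 0.479432
P(M+2) = 2 × 0.69241^1 × 0.30759^1 = 0.425957
P(M+4) = 0.30759^2 = 0.094612
The M peak is largest (0.479432); scaling to 100 gives 100.0 : 88.8 : 19.7.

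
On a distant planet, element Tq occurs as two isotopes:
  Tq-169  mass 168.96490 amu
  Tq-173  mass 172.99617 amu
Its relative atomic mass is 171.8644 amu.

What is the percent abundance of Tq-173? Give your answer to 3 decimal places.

Writing the weighted mean with unknown fraction x of Tq-169:
168.96490·x + 172.99617·(1 − x) = 171.8644
(168.96490 − 172.99617)·x = 171.8644 − 172.99617
x = -1.13177 / -4.03127 = 0.28075 → 28.075% Tq-169, 71.925% Tq-173.

71.925%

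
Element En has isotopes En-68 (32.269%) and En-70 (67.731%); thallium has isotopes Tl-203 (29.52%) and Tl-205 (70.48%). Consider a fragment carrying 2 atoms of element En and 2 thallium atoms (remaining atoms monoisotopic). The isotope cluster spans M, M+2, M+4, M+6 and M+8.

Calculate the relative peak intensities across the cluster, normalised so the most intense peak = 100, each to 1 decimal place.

Element En pattern (n=2): 0.10412884 : 0.43712233 : 0.45874884
Thallium pattern (n=2): 0.08714304 : 0.41611392 : 0.49674304
Convolve the two distributions (both contribute in 2-u steps):
  M: 0.10412884×0.08714304 = 0.009074
  M+2: 0.10412884×0.41611392 + 0.43712233×0.08714304 = 0.081422
  M+4: 0.10412884×0.49674304 + 0.43712233×0.41611392 + 0.45874884×0.08714304 = 0.273595
  M+6: 0.43712233×0.49674304 + 0.45874884×0.41611392 = 0.408029
  M+8: 0.45874884×0.49674304 = 0.227880
Scale to base peak (0.408029) = 100: 2.2 : 20.0 : 67.1 : 100.0 : 55.8

2.2 : 20.0 : 67.1 : 100.0 : 55.8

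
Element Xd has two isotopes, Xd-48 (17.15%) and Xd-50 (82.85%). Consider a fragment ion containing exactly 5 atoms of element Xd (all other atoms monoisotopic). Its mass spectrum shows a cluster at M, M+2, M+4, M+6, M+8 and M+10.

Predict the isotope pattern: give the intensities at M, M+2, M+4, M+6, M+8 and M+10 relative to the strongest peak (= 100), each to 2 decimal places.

Each Xd atom is independently Xd-48 (p = 0.1715) or Xd-50 (q = 0.8285); the cluster is the binomial expansion (p + q)^5.
P(M) = 0.1715^5 = 0.000148
P(M+2) = 5 × 0.1715^4 × 0.8285^1 = 0.003584
P(M+4) = 10 × 0.1715^3 × 0.8285^2 = 0.034624
P(M+6) = 10 × 0.1715^2 × 0.8285^3 = 0.167265
P(M+8) = 5 × 0.1715^1 × 0.8285^4 = 0.404021
P(M+10) = 0.8285^5 = 0.390358
The M+8 peak is largest (0.404021); scaling to 100 gives 0.04 : 0.89 : 8.57 : 41.40 : 100.00 : 96.62.

0.04 : 0.89 : 8.57 : 41.40 : 100.00 : 96.62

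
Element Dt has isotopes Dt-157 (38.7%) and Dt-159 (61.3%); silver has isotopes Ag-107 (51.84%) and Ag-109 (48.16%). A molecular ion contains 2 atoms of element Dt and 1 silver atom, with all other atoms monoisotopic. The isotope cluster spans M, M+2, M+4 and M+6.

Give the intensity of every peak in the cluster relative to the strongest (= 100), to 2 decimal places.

18.34 : 75.15 : 100.00 : 42.75

Element Dt pattern (n=2): 0.149769 : 0.474462 : 0.375769
Silver pattern (n=1): 0.5184 : 0.4816
Convolve the two distributions (both contribute in 2-u steps):
  M: 0.149769×0.5184 = 0.077640
  M+2: 0.149769×0.4816 + 0.474462×0.5184 = 0.318090
  M+4: 0.474462×0.4816 + 0.375769×0.5184 = 0.423300
  M+6: 0.375769×0.4816 = 0.180970
Scale to base peak (0.423300) = 100: 18.34 : 75.15 : 100.00 : 42.75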